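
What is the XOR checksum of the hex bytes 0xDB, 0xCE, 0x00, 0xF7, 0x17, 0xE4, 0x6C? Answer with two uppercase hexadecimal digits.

7D

XOR the bytes together:
  start with 0xDB
  0xDB ⊕ 0xCE = 0x15
  0x15 ⊕ 0x00 = 0x15
  0x15 ⊕ 0xF7 = 0xE2
  0xE2 ⊕ 0x17 = 0xF5
  0xF5 ⊕ 0xE4 = 0x11
  0x11 ⊕ 0x6C = 0x7D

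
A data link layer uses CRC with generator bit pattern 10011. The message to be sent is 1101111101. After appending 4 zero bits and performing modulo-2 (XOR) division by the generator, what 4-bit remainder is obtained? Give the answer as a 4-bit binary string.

Append 4 zeros: 11011111010000. Divide by 10011 (XOR where the leading bit is 1):
  pos 0: 11011 XOR 10011 = 01000
  pos 1: 10001 XOR 10011 = 00010
  pos 4: 10110 XOR 10011 = 00101
  pos 6: 10110 XOR 10011 = 00101
  pos 8: 10100 XOR 10011 = 00111
Remainder (last 4 bits) = 1110. This is the CRC / FCS.

1110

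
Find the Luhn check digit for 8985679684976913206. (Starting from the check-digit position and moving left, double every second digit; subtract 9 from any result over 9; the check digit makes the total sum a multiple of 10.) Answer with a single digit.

6

Partial digits right→left: 6 0 2 3 1 9 6 7 9 4 8 6 9 7 6 5 8 9 8
Double every second digit counting from the check-digit position (so the 1st, 3rd, 5th, ... of the partial from the right).
  doubled (with −9 where >9): 3 4 2 3 9 7 9 3 7 7 → sum 54
  kept as-is: 0 3 9 7 4 6 7 5 9 → sum 50
Total = 54 + 50 = 104.
Check digit = (10 − (104 mod 10)) mod 10 = 6.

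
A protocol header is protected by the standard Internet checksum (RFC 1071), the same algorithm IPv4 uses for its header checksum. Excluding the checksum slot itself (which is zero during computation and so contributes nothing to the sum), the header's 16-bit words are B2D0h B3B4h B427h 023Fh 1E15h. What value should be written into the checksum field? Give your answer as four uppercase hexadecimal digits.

C4FE

One's-complement addition (fold any carry out of bit 15 back into bit 0):
  0xB2D0 + 0xB3B4 = 0x16684 → wrap carry → 0x6685
  0x6685 + 0xB427 = 0x11AAC → wrap carry → 0x1AAD
  0x1AAD + 0x023F = 0x01CEC
  0x1CEC + 0x1E15 = 0x03B01
One's-complement sum = 0x3B01.
Checksum = ~0x3B01 & 0xFFFF = 0xC4FE.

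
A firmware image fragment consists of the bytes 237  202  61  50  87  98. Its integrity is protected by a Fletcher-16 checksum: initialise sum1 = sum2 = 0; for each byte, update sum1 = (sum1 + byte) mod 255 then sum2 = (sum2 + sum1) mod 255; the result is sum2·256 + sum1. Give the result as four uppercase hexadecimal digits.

Running sums (mod 255):
  after byte 0 (237): sum1=237, sum2=237
  after byte 1 (202): sum1=184, sum2=166
  after byte 2 (61): sum1=245, sum2=156
  after byte 3 (50): sum1=40, sum2=196
  after byte 4 (87): sum1=127, sum2=68
  after byte 5 (98): sum1=225, sum2=38
Checksum = sum2·256 + sum1 = 38·256 + 225 = 9953 = 0x26E1.

26E1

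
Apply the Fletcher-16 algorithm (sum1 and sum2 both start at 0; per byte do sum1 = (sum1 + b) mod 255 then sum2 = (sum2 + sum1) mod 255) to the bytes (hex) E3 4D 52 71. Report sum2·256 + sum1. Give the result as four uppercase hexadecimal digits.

Running sums (mod 255):
  after byte 0 (E3): sum1=227, sum2=227
  after byte 1 (4D): sum1=49, sum2=21
  after byte 2 (52): sum1=131, sum2=152
  after byte 3 (71): sum1=244, sum2=141
Checksum = sum2·256 + sum1 = 141·256 + 244 = 36340 = 0x8DF4.

8DF4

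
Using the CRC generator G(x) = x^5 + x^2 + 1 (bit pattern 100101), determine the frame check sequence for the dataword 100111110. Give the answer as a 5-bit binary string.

Append 5 zeros: 10011111000000. Divide by 100101 (XOR where the leading bit is 1):
  pos 0: 100111 XOR 100101 = 000010
  pos 4: 101100 XOR 100101 = 001001
  pos 6: 100100 XOR 100101 = 000001
Remainder (last 5 bits) = 00100. This is the CRC / FCS.

00100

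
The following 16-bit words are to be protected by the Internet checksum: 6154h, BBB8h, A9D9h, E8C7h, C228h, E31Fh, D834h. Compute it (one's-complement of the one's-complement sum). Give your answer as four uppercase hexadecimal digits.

One's-complement addition (fold any carry out of bit 15 back into bit 0):
  0x6154 + 0xBBB8 = 0x11D0C → wrap carry → 0x1D0D
  0x1D0D + 0xA9D9 = 0x0C6E6
  0xC6E6 + 0xE8C7 = 0x1AFAD → wrap carry → 0xAFAE
  0xAFAE + 0xC228 = 0x171D6 → wrap carry → 0x71D7
  0x71D7 + 0xE31F = 0x154F6 → wrap carry → 0x54F7
  0x54F7 + 0xD834 = 0x12D2B → wrap carry → 0x2D2C
One's-complement sum = 0x2D2C.
Checksum = ~0x2D2C & 0xFFFF = 0xD2D3.

D2D3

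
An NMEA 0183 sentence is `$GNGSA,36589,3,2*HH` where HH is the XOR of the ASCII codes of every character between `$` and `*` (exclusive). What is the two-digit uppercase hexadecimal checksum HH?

40

XOR the ASCII codes of the payload characters:
  'G' = 0x47 → acc = 0x47
  'N' = 0x4E → acc = 0x09
  'G' = 0x47 → acc = 0x4E
  'S' = 0x53 → acc = 0x1D
  'A' = 0x41 → acc = 0x5C
  ',' = 0x2C → acc = 0x70
  '3' = 0x33 → acc = 0x43
  '6' = 0x36 → acc = 0x75
  '5' = 0x35 → acc = 0x40
  '8' = 0x38 → acc = 0x78
  '9' = 0x39 → acc = 0x41
  ',' = 0x2C → acc = 0x6D
  '3' = 0x33 → acc = 0x5E
  ',' = 0x2C → acc = 0x72
  '2' = 0x32 → acc = 0x40
Checksum = 0x40.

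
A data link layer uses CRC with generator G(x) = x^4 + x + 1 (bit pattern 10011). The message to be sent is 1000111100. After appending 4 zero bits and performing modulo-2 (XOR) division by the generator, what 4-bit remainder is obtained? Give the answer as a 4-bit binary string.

0101

Append 4 zeros: 10001111000000. Divide by 10011 (XOR where the leading bit is 1):
  pos 0: 10001 XOR 10011 = 00010
  pos 3: 10111 XOR 10011 = 00100
  pos 5: 10000 XOR 10011 = 00011
  pos 8: 11000 XOR 10011 = 01011
  pos 9: 10110 XOR 10011 = 00101
Remainder (last 4 bits) = 0101. This is the CRC / FCS.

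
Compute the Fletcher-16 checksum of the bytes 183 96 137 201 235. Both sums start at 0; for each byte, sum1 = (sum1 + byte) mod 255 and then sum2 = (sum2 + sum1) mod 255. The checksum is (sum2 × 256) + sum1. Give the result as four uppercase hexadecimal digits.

3457

Running sums (mod 255):
  after byte 0 (183): sum1=183, sum2=183
  after byte 1 (96): sum1=24, sum2=207
  after byte 2 (137): sum1=161, sum2=113
  after byte 3 (201): sum1=107, sum2=220
  after byte 4 (235): sum1=87, sum2=52
Checksum = sum2·256 + sum1 = 52·256 + 87 = 13399 = 0x3457.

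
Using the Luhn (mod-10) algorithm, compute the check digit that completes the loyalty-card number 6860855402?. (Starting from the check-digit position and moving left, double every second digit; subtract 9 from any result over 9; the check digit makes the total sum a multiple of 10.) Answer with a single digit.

5

Partial digits right→left: 2 0 4 5 5 8 0 6 8 6
Double every second digit counting from the check-digit position (so the 1st, 3rd, 5th, ... of the partial from the right).
  doubled (with −9 where >9): 4 8 1 0 7 → sum 20
  kept as-is: 0 5 8 6 6 → sum 25
Total = 20 + 25 = 45.
Check digit = (10 − (45 mod 10)) mod 10 = 5.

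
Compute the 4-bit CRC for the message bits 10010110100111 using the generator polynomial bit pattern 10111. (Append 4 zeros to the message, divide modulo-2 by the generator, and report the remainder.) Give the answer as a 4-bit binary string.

Append 4 zeros: 100101101001110000. Divide by 10111 (XOR where the leading bit is 1):
  pos 0: 10010 XOR 10111 = 00101
  pos 2: 10111 XOR 10111 = 00000
  pos 8: 10011 XOR 10111 = 00100
  pos 10: 10010 XOR 10111 = 00101
  pos 12: 10100 XOR 10111 = 00011
Remainder (last 4 bits) = 0110. This is the CRC / FCS.

0110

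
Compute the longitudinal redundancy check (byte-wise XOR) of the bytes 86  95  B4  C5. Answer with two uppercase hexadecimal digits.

XOR the bytes together:
  start with 0x86
  0x86 ⊕ 0x95 = 0x13
  0x13 ⊕ 0xB4 = 0xA7
  0xA7 ⊕ 0xC5 = 0x62

62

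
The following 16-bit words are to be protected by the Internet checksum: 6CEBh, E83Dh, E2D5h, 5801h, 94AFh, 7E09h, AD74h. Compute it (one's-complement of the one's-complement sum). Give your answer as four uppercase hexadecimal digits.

One's-complement addition (fold any carry out of bit 15 back into bit 0):
  0x6CEB + 0xE83D = 0x15528 → wrap carry → 0x5529
  0x5529 + 0xE2D5 = 0x137FE → wrap carry → 0x37FF
  0x37FF + 0x5801 = 0x09000
  0x9000 + 0x94AF = 0x124AF → wrap carry → 0x24B0
  0x24B0 + 0x7E09 = 0x0A2B9
  0xA2B9 + 0xAD74 = 0x1502D → wrap carry → 0x502E
One's-complement sum = 0x502E.
Checksum = ~0x502E & 0xFFFF = 0xAFD1.

AFD1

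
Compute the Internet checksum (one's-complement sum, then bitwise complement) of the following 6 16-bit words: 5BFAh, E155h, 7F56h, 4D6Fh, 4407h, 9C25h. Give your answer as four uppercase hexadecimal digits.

15BD

One's-complement addition (fold any carry out of bit 15 back into bit 0):
  0x5BFA + 0xE155 = 0x13D4F → wrap carry → 0x3D50
  0x3D50 + 0x7F56 = 0x0BCA6
  0xBCA6 + 0x4D6F = 0x10A15 → wrap carry → 0x0A16
  0x0A16 + 0x4407 = 0x04E1D
  0x4E1D + 0x9C25 = 0x0EA42
One's-complement sum = 0xEA42.
Checksum = ~0xEA42 & 0xFFFF = 0x15BD.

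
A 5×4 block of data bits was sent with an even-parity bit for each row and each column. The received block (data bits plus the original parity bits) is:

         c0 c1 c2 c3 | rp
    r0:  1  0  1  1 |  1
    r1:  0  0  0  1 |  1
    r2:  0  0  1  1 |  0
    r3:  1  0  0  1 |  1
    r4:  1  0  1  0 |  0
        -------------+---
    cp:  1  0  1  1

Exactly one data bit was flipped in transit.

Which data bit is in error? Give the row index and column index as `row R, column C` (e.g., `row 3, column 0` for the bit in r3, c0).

Recompute each row's even parity and compare to rp:
  r0: data parity 1, sent rp 1 → ok
  r1: data parity 1, sent rp 1 → ok
  r2: data parity 0, sent rp 0 → ok
  r3: data parity 0, sent rp 1 → mismatch
  r4: data parity 0, sent rp 0 → ok
Recompute each column's even parity and compare to cp:
  c0: data parity 1, sent cp 1 → ok
  c1: data parity 0, sent cp 0 → ok
  c2: data parity 1, sent cp 1 → ok
  c3: data parity 0, sent cp 1 → mismatch
Exactly one row (r3) and one column (c3) fail → the flipped bit is at their intersection.

row 3, column 3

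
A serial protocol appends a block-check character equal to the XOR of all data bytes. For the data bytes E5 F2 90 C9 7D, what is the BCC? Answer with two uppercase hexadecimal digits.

33

XOR the bytes together:
  start with 0xE5
  0xE5 ⊕ 0xF2 = 0x17
  0x17 ⊕ 0x90 = 0x87
  0x87 ⊕ 0xC9 = 0x4E
  0x4E ⊕ 0x7D = 0x33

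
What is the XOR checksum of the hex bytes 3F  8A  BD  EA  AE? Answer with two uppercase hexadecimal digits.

XOR the bytes together:
  start with 0x3F
  0x3F ⊕ 0x8A = 0xB5
  0xB5 ⊕ 0xBD = 0x08
  0x08 ⊕ 0xEA = 0xE2
  0xE2 ⊕ 0xAE = 0x4C

4C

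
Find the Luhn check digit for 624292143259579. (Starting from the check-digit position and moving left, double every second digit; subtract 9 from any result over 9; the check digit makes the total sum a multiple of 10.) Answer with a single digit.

Partial digits right→left: 9 7 5 9 5 2 3 4 1 2 9 2 4 2 6
Double every second digit counting from the check-digit position (so the 1st, 3rd, 5th, ... of the partial from the right).
  doubled (with −9 where >9): 9 1 1 6 2 9 8 3 → sum 39
  kept as-is: 7 9 2 4 2 2 2 → sum 28
Total = 39 + 28 = 67.
Check digit = (10 − (67 mod 10)) mod 10 = 3.

3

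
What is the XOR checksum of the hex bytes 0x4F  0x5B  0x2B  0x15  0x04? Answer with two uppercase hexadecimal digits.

2E

XOR the bytes together:
  start with 0x4F
  0x4F ⊕ 0x5B = 0x14
  0x14 ⊕ 0x2B = 0x3F
  0x3F ⊕ 0x15 = 0x2A
  0x2A ⊕ 0x04 = 0x2E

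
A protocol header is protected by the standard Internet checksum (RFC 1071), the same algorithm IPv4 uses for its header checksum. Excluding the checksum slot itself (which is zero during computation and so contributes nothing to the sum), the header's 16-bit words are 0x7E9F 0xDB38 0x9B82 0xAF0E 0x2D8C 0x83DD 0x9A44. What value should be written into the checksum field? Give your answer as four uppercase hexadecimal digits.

0FE8

One's-complement addition (fold any carry out of bit 15 back into bit 0):
  0x7E9F + 0xDB38 = 0x159D7 → wrap carry → 0x59D8
  0x59D8 + 0x9B82 = 0x0F55A
  0xF55A + 0xAF0E = 0x1A468 → wrap carry → 0xA469
  0xA469 + 0x2D8C = 0x0D1F5
  0xD1F5 + 0x83DD = 0x155D2 → wrap carry → 0x55D3
  0x55D3 + 0x9A44 = 0x0F017
One's-complement sum = 0xF017.
Checksum = ~0xF017 & 0xFFFF = 0x0FE8.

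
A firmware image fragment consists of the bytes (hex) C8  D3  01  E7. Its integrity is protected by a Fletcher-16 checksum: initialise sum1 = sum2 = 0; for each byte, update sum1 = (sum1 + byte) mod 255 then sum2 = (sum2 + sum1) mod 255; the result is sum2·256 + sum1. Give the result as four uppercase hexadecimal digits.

Running sums (mod 255):
  after byte 0 (C8): sum1=200, sum2=200
  after byte 1 (D3): sum1=156, sum2=101
  after byte 2 (01): sum1=157, sum2=3
  after byte 3 (E7): sum1=133, sum2=136
Checksum = sum2·256 + sum1 = 136·256 + 133 = 34949 = 0x8885.

8885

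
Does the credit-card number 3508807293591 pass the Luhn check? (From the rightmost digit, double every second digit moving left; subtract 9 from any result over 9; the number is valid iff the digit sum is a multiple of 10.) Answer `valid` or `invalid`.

valid

From the right, keep odd positions and double even positions (subtract 9 from any doubled value over 9):
  doubled (positions 2,4,...): 9 6 4 0 7 1 → sum 27
  kept (positions 1,3,...): 1 5 9 7 8 0 3 → sum 33
Total = 60.
60 mod 10 = 0, so the number is valid.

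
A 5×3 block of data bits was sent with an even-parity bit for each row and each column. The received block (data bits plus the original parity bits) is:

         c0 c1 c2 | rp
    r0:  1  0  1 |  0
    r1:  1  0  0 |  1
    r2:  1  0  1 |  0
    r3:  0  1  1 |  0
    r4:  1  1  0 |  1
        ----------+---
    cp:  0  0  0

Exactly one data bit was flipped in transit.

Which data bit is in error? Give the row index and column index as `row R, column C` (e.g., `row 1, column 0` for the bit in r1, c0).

Recompute each row's even parity and compare to rp:
  r0: data parity 0, sent rp 0 → ok
  r1: data parity 1, sent rp 1 → ok
  r2: data parity 0, sent rp 0 → ok
  r3: data parity 0, sent rp 0 → ok
  r4: data parity 0, sent rp 1 → mismatch
Recompute each column's even parity and compare to cp:
  c0: data parity 0, sent cp 0 → ok
  c1: data parity 0, sent cp 0 → ok
  c2: data parity 1, sent cp 0 → mismatch
Exactly one row (r4) and one column (c2) fail → the flipped bit is at their intersection.

row 4, column 2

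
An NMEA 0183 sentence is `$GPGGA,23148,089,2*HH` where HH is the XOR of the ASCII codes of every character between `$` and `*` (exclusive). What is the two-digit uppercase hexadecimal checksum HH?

45

XOR the ASCII codes of the payload characters:
  'G' = 0x47 → acc = 0x47
  'P' = 0x50 → acc = 0x17
  'G' = 0x47 → acc = 0x50
  'G' = 0x47 → acc = 0x17
  'A' = 0x41 → acc = 0x56
  ',' = 0x2C → acc = 0x7A
  '2' = 0x32 → acc = 0x48
  '3' = 0x33 → acc = 0x7B
  '1' = 0x31 → acc = 0x4A
  '4' = 0x34 → acc = 0x7E
  '8' = 0x38 → acc = 0x46
  ',' = 0x2C → acc = 0x6A
  '0' = 0x30 → acc = 0x5A
  '8' = 0x38 → acc = 0x62
  '9' = 0x39 → acc = 0x5B
  ',' = 0x2C → acc = 0x77
  '2' = 0x32 → acc = 0x45
Checksum = 0x45.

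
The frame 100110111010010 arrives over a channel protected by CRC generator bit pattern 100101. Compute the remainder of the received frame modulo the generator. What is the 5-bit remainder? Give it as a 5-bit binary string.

01010

Modulo-2 division of 100110111010010 by 100101:
  pos 0: 100110 XOR 100101 = 000011
  pos 4: 111110 XOR 100101 = 011011
  pos 5: 110111 XOR 100101 = 010010
  pos 6: 100100 XOR 100101 = 000001
Remainder = 01010 (nonzero — an error is detected).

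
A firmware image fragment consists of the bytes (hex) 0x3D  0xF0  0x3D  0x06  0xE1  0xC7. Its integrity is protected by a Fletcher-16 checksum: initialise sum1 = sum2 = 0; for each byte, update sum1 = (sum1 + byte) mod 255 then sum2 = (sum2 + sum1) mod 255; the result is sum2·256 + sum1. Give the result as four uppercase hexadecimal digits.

B61B

Running sums (mod 255):
  after byte 0 (0x3D): sum1=61, sum2=61
  after byte 1 (0xF0): sum1=46, sum2=107
  after byte 2 (0x3D): sum1=107, sum2=214
  after byte 3 (0x06): sum1=113, sum2=72
  after byte 4 (0xE1): sum1=83, sum2=155
  after byte 5 (0xC7): sum1=27, sum2=182
Checksum = sum2·256 + sum1 = 182·256 + 27 = 46619 = 0xB61B.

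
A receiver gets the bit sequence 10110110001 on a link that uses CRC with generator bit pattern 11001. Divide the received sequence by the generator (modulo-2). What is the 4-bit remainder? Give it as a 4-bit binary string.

Modulo-2 division of 10110110001 by 11001:
  pos 0: 10110 XOR 11001 = 01111
  pos 1: 11111 XOR 11001 = 00110
  pos 3: 11010 XOR 11001 = 00011
  pos 6: 11001 XOR 11001 = 00000
Remainder = 0000 (zero — the frame passes the CRC check).

0000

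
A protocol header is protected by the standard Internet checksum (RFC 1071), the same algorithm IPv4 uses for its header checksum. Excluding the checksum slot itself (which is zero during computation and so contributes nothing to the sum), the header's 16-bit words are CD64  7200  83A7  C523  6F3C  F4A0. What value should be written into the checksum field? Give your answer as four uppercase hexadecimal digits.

13F2

One's-complement addition (fold any carry out of bit 15 back into bit 0):
  0xCD64 + 0x7200 = 0x13F64 → wrap carry → 0x3F65
  0x3F65 + 0x83A7 = 0x0C30C
  0xC30C + 0xC523 = 0x1882F → wrap carry → 0x8830
  0x8830 + 0x6F3C = 0x0F76C
  0xF76C + 0xF4A0 = 0x1EC0C → wrap carry → 0xEC0D
One's-complement sum = 0xEC0D.
Checksum = ~0xEC0D & 0xFFFF = 0x13F2.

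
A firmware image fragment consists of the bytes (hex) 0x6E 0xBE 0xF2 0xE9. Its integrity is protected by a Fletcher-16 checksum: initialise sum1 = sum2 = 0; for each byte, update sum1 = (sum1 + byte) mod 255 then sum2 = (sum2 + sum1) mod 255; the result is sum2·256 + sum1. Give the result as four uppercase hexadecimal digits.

C50A

Running sums (mod 255):
  after byte 0 (0x6E): sum1=110, sum2=110
  after byte 1 (0xBE): sum1=45, sum2=155
  after byte 2 (0xF2): sum1=32, sum2=187
  after byte 3 (0xE9): sum1=10, sum2=197
Checksum = sum2·256 + sum1 = 197·256 + 10 = 50442 = 0xC50A.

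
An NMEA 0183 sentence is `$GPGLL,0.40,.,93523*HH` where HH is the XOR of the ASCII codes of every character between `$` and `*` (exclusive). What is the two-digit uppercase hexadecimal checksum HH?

XOR the ASCII codes of the payload characters:
  'G' = 0x47 → acc = 0x47
  'P' = 0x50 → acc = 0x17
  'G' = 0x47 → acc = 0x50
  'L' = 0x4C → acc = 0x1C
  'L' = 0x4C → acc = 0x50
  ',' = 0x2C → acc = 0x7C
  '0' = 0x30 → acc = 0x4C
  '.' = 0x2E → acc = 0x62
  '4' = 0x34 → acc = 0x56
  '0' = 0x30 → acc = 0x66
  ',' = 0x2C → acc = 0x4A
  '.' = 0x2E → acc = 0x64
  ',' = 0x2C → acc = 0x48
  '9' = 0x39 → acc = 0x71
  '3' = 0x33 → acc = 0x42
  '5' = 0x35 → acc = 0x77
  '2' = 0x32 → acc = 0x45
  '3' = 0x33 → acc = 0x76
Checksum = 0x76.

76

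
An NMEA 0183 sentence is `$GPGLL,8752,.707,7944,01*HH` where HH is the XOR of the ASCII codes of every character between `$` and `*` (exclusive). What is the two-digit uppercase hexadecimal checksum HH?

XOR the ASCII codes of the payload characters:
  'G' = 0x47 → acc = 0x47
  'P' = 0x50 → acc = 0x17
  'G' = 0x47 → acc = 0x50
  'L' = 0x4C → acc = 0x1C
  'L' = 0x4C → acc = 0x50
  ',' = 0x2C → acc = 0x7C
  '8' = 0x38 → acc = 0x44
  '7' = 0x37 → acc = 0x73
  '5' = 0x35 → acc = 0x46
  '2' = 0x32 → acc = 0x74
  ',' = 0x2C → acc = 0x58
  '.' = 0x2E → acc = 0x76
  '7' = 0x37 → acc = 0x41
  '0' = 0x30 → acc = 0x71
  '7' = 0x37 → acc = 0x46
  ',' = 0x2C → acc = 0x6A
  '7' = 0x37 → acc = 0x5D
  '9' = 0x39 → acc = 0x64
  '4' = 0x34 → acc = 0x50
  '4' = 0x34 → acc = 0x64
  ',' = 0x2C → acc = 0x48
  '0' = 0x30 → acc = 0x78
  '1' = 0x31 → acc = 0x49
Checksum = 0x49.

49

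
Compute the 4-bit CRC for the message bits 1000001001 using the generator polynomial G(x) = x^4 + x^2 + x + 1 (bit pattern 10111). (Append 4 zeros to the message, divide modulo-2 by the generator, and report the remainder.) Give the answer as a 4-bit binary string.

1101

Append 4 zeros: 10000010010000. Divide by 10111 (XOR where the leading bit is 1):
  pos 0: 10000 XOR 10111 = 00111
  pos 2: 11101 XOR 10111 = 01010
  pos 3: 10100 XOR 10111 = 00011
  pos 6: 11010 XOR 10111 = 01101
  pos 7: 11010 XOR 10111 = 01101
  pos 8: 11010 XOR 10111 = 01101
  pos 9: 11010 XOR 10111 = 01101
Remainder (last 4 bits) = 1101. This is the CRC / FCS.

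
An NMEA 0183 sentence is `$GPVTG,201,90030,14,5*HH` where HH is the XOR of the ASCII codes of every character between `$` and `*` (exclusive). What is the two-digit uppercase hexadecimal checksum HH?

6B

XOR the ASCII codes of the payload characters:
  'G' = 0x47 → acc = 0x47
  'P' = 0x50 → acc = 0x17
  'V' = 0x56 → acc = 0x41
  'T' = 0x54 → acc = 0x15
  'G' = 0x47 → acc = 0x52
  ',' = 0x2C → acc = 0x7E
  '2' = 0x32 → acc = 0x4C
  '0' = 0x30 → acc = 0x7C
  '1' = 0x31 → acc = 0x4D
  ',' = 0x2C → acc = 0x61
  '9' = 0x39 → acc = 0x58
  '0' = 0x30 → acc = 0x68
  '0' = 0x30 → acc = 0x58
  '3' = 0x33 → acc = 0x6B
  '0' = 0x30 → acc = 0x5B
  ',' = 0x2C → acc = 0x77
  '1' = 0x31 → acc = 0x46
  '4' = 0x34 → acc = 0x72
  ',' = 0x2C → acc = 0x5E
  '5' = 0x35 → acc = 0x6B
Checksum = 0x6B.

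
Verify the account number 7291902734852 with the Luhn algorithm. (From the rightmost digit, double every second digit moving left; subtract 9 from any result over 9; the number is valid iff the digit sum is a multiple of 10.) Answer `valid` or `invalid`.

valid

From the right, keep odd positions and double even positions (subtract 9 from any doubled value over 9):
  doubled (positions 2,4,...): 1 8 5 0 2 4 → sum 20
  kept (positions 1,3,...): 2 8 3 2 9 9 7 → sum 40
Total = 60.
60 mod 10 = 0, so the number is valid.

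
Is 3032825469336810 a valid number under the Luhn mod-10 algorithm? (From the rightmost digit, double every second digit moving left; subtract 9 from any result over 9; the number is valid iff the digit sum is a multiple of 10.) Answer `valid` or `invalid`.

invalid

From the right, keep odd positions and double even positions (subtract 9 from any doubled value over 9):
  doubled (positions 2,4,...): 2 3 6 3 1 7 6 6 → sum 34
  kept (positions 1,3,...): 0 8 3 9 4 2 2 0 → sum 28
Total = 62.
62 mod 10 = 2, so the number is invalid.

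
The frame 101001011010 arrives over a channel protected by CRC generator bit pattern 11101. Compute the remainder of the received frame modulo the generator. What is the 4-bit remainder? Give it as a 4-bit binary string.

0000

Modulo-2 division of 101001011010 by 11101:
  pos 0: 10100 XOR 11101 = 01001
  pos 1: 10011 XOR 11101 = 01110
  pos 2: 11100 XOR 11101 = 00001
  pos 6: 11101 XOR 11101 = 00000
Remainder = 0000 (zero — the frame passes the CRC check).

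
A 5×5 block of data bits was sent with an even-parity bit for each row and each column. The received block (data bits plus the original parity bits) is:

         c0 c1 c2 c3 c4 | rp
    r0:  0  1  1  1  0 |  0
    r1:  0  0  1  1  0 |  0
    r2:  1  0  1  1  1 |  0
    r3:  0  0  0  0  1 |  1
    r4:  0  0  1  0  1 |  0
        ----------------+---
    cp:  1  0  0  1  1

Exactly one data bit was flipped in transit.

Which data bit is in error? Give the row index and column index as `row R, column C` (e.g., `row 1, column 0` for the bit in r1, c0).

row 0, column 1

Recompute each row's even parity and compare to rp:
  r0: data parity 1, sent rp 0 → mismatch
  r1: data parity 0, sent rp 0 → ok
  r2: data parity 0, sent rp 0 → ok
  r3: data parity 1, sent rp 1 → ok
  r4: data parity 0, sent rp 0 → ok
Recompute each column's even parity and compare to cp:
  c0: data parity 1, sent cp 1 → ok
  c1: data parity 1, sent cp 0 → mismatch
  c2: data parity 0, sent cp 0 → ok
  c3: data parity 1, sent cp 1 → ok
  c4: data parity 1, sent cp 1 → ok
Exactly one row (r0) and one column (c1) fail → the flipped bit is at their intersection.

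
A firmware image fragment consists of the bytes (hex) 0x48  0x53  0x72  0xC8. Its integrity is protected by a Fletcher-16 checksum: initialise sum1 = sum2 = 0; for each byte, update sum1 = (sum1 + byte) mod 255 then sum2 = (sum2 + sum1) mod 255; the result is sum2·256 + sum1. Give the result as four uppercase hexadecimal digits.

Running sums (mod 255):
  after byte 0 (0x48): sum1=72, sum2=72
  after byte 1 (0x53): sum1=155, sum2=227
  after byte 2 (0x72): sum1=14, sum2=241
  after byte 3 (0xC8): sum1=214, sum2=200
Checksum = sum2·256 + sum1 = 200·256 + 214 = 51414 = 0xC8D6.

C8D6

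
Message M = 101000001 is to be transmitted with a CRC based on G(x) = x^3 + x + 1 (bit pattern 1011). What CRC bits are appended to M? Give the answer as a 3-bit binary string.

Append 3 zeros: 101000001000. Divide by 1011 (XOR where the leading bit is 1):
  pos 0: 1010 XOR 1011 = 0001
  pos 3: 1000 XOR 1011 = 0011
  pos 5: 1101 XOR 1011 = 0110
  pos 6: 1100 XOR 1011 = 0111
  pos 7: 1110 XOR 1011 = 0101
  pos 8: 1010 XOR 1011 = 0001
Remainder (last 3 bits) = 001. This is the CRC / FCS.

001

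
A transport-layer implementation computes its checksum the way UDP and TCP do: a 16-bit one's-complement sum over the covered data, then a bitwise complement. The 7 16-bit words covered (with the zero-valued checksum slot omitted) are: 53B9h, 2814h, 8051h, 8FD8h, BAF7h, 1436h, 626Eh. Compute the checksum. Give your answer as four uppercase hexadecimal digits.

One's-complement addition (fold any carry out of bit 15 back into bit 0):
  0x53B9 + 0x2814 = 0x07BCD
  0x7BCD + 0x8051 = 0x0FC1E
  0xFC1E + 0x8FD8 = 0x18BF6 → wrap carry → 0x8BF7
  0x8BF7 + 0xBAF7 = 0x146EE → wrap carry → 0x46EF
  0x46EF + 0x1436 = 0x05B25
  0x5B25 + 0x626E = 0x0BD93
One's-complement sum = 0xBD93.
Checksum = ~0xBD93 & 0xFFFF = 0x426C.

426C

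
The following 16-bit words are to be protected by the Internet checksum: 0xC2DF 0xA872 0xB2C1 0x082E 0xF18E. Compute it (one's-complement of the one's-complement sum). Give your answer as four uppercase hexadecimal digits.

E82E

One's-complement addition (fold any carry out of bit 15 back into bit 0):
  0xC2DF + 0xA872 = 0x16B51 → wrap carry → 0x6B52
  0x6B52 + 0xB2C1 = 0x11E13 → wrap carry → 0x1E14
  0x1E14 + 0x082E = 0x02642
  0x2642 + 0xF18E = 0x117D0 → wrap carry → 0x17D1
One's-complement sum = 0x17D1.
Checksum = ~0x17D1 & 0xFFFF = 0xE82E.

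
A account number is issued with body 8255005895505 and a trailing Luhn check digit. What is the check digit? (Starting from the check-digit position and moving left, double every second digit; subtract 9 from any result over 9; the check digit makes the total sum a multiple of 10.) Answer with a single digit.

0

Partial digits right→left: 5 0 5 5 9 8 5 0 0 5 5 2 8
Double every second digit counting from the check-digit position (so the 1st, 3rd, 5th, ... of the partial from the right).
  doubled (with −9 where >9): 1 1 9 1 0 1 7 → sum 20
  kept as-is: 0 5 8 0 5 2 → sum 20
Total = 20 + 20 = 40.
Check digit = (10 − (40 mod 10)) mod 10 = 0.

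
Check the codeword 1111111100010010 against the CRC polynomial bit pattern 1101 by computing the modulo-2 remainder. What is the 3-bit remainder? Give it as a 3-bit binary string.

Modulo-2 division of 1111111100010010 by 1101:
  pos 0: 1111 XOR 1101 = 0010
  pos 2: 1011 XOR 1101 = 0110
  pos 3: 1101 XOR 1101 = 0000
  pos 7: 1000 XOR 1101 = 0101
  pos 8: 1011 XOR 1101 = 0110
  pos 9: 1100 XOR 1101 = 0001
  pos 12: 1010 XOR 1101 = 0111
Remainder = 111 (nonzero — an error is detected).

111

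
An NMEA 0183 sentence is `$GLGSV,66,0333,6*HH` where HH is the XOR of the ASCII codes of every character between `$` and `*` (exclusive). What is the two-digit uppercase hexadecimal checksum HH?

XOR the ASCII codes of the payload characters:
  'G' = 0x47 → acc = 0x47
  'L' = 0x4C → acc = 0x0B
  'G' = 0x47 → acc = 0x4C
  'S' = 0x53 → acc = 0x1F
  'V' = 0x56 → acc = 0x49
  ',' = 0x2C → acc = 0x65
  '6' = 0x36 → acc = 0x53
  '6' = 0x36 → acc = 0x65
  ',' = 0x2C → acc = 0x49
  '0' = 0x30 → acc = 0x79
  '3' = 0x33 → acc = 0x4A
  '3' = 0x33 → acc = 0x79
  '3' = 0x33 → acc = 0x4A
  ',' = 0x2C → acc = 0x66
  '6' = 0x36 → acc = 0x50
Checksum = 0x50.

50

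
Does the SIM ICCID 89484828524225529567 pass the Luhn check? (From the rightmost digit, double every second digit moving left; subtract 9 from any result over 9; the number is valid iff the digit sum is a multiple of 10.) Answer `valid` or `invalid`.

invalid

From the right, keep odd positions and double even positions (subtract 9 from any doubled value over 9):
  doubled (positions 2,4,...): 3 9 1 4 8 1 4 8 8 7 → sum 53
  kept (positions 1,3,...): 7 5 2 5 2 2 8 8 8 9 → sum 56
Total = 109.
109 mod 10 = 9, so the number is invalid.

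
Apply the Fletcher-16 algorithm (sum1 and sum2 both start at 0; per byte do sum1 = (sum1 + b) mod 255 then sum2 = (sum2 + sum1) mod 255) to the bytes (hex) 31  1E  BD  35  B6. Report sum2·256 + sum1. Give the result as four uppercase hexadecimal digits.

C8F8

Running sums (mod 255):
  after byte 0 (31): sum1=49, sum2=49
  after byte 1 (1E): sum1=79, sum2=128
  after byte 2 (BD): sum1=13, sum2=141
  after byte 3 (35): sum1=66, sum2=207
  after byte 4 (B6): sum1=248, sum2=200
Checksum = sum2·256 + sum1 = 200·256 + 248 = 51448 = 0xC8F8.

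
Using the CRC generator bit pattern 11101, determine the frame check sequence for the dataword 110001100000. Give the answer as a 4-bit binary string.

1111

Append 4 zeros: 1100011000000000. Divide by 11101 (XOR where the leading bit is 1):
  pos 0: 11000 XOR 11101 = 00101
  pos 2: 10111 XOR 11101 = 01010
  pos 3: 10100 XOR 11101 = 01001
  pos 4: 10010 XOR 11101 = 01111
  pos 5: 11110 XOR 11101 = 00011
  pos 8: 11000 XOR 11101 = 00101
  pos 10: 10100 XOR 11101 = 01001
  pos 11: 10010 XOR 11101 = 01111
Remainder (last 4 bits) = 1111. This is the CRC / FCS.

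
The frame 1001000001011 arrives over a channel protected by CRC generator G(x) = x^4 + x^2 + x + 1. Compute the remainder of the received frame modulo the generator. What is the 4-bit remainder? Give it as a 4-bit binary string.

0001

Modulo-2 division of 1001000001011 by 10111:
  pos 0: 10010 XOR 10111 = 00101
  pos 2: 10100 XOR 10111 = 00011
  pos 5: 11001 XOR 10111 = 01110
  pos 6: 11100 XOR 10111 = 01011
  pos 7: 10111 XOR 10111 = 00000
Remainder = 0001 (nonzero — an error is detected).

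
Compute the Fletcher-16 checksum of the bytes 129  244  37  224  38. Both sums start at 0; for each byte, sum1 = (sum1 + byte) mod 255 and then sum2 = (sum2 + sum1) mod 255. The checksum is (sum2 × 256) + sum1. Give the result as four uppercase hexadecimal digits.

Running sums (mod 255):
  after byte 0 (129): sum1=129, sum2=129
  after byte 1 (244): sum1=118, sum2=247
  after byte 2 (37): sum1=155, sum2=147
  after byte 3 (224): sum1=124, sum2=16
  after byte 4 (38): sum1=162, sum2=178
Checksum = sum2·256 + sum1 = 178·256 + 162 = 45730 = 0xB2A2.

B2A2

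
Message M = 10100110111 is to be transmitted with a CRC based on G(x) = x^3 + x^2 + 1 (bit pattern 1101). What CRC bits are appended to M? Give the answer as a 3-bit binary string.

Append 3 zeros: 10100110111000. Divide by 1101 (XOR where the leading bit is 1):
  pos 0: 1010 XOR 1101 = 0111
  pos 1: 1110 XOR 1101 = 0011
  pos 3: 1111 XOR 1101 = 0010
  pos 5: 1001 XOR 1101 = 0100
  pos 6: 1001 XOR 1101 = 0100
  pos 7: 1001 XOR 1101 = 0100
  pos 8: 1000 XOR 1101 = 0101
  pos 9: 1010 XOR 1101 = 0111
  pos 10: 1110 XOR 1101 = 0011
Remainder (last 3 bits) = 011. This is the CRC / FCS.

011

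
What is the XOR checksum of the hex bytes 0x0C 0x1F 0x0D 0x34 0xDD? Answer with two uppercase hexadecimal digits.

XOR the bytes together:
  start with 0x0C
  0x0C ⊕ 0x1F = 0x13
  0x13 ⊕ 0x0D = 0x1E
  0x1E ⊕ 0x34 = 0x2A
  0x2A ⊕ 0xDD = 0xF7

F7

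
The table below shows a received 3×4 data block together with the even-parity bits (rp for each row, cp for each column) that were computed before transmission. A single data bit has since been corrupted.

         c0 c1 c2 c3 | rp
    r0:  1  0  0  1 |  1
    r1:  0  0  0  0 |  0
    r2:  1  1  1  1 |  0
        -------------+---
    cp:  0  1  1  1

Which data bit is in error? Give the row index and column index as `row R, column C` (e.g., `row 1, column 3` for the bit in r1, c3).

Recompute each row's even parity and compare to rp:
  r0: data parity 0, sent rp 1 → mismatch
  r1: data parity 0, sent rp 0 → ok
  r2: data parity 0, sent rp 0 → ok
Recompute each column's even parity and compare to cp:
  c0: data parity 0, sent cp 0 → ok
  c1: data parity 1, sent cp 1 → ok
  c2: data parity 1, sent cp 1 → ok
  c3: data parity 0, sent cp 1 → mismatch
Exactly one row (r0) and one column (c3) fail → the flipped bit is at their intersection.

row 0, column 3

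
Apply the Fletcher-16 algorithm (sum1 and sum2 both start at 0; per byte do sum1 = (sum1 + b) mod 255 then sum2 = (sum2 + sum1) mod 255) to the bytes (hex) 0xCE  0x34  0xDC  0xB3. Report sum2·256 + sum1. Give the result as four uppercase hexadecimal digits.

Running sums (mod 255):
  after byte 0 (0xCE): sum1=206, sum2=206
  after byte 1 (0x34): sum1=3, sum2=209
  after byte 2 (0xDC): sum1=223, sum2=177
  after byte 3 (0xB3): sum1=147, sum2=69
Checksum = sum2·256 + sum1 = 69·256 + 147 = 17811 = 0x4593.

4593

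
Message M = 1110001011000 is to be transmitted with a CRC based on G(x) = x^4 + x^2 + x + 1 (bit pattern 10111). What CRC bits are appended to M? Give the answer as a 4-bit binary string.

1100

Append 4 zeros: 11100010110000000. Divide by 10111 (XOR where the leading bit is 1):
  pos 0: 11100 XOR 10111 = 01011
  pos 1: 10110 XOR 10111 = 00001
  pos 5: 11011 XOR 10111 = 01100
  pos 6: 11000 XOR 10111 = 01111
  pos 7: 11110 XOR 10111 = 01001
  pos 8: 10010 XOR 10111 = 00101
  pos 10: 10100 XOR 10111 = 00011
Remainder (last 4 bits) = 1100. This is the CRC / FCS.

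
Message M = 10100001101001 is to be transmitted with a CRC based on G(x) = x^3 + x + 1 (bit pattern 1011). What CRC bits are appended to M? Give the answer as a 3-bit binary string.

101

Append 3 zeros: 10100001101001000. Divide by 1011 (XOR where the leading bit is 1):
  pos 0: 1010 XOR 1011 = 0001
  pos 3: 1000 XOR 1011 = 0011
  pos 5: 1111 XOR 1011 = 0100
  pos 6: 1000 XOR 1011 = 0011
  pos 8: 1110 XOR 1011 = 0101
  pos 9: 1010 XOR 1011 = 0001
  pos 12: 1100 XOR 1011 = 0111
  pos 13: 1110 XOR 1011 = 0101
Remainder (last 3 bits) = 101. This is the CRC / FCS.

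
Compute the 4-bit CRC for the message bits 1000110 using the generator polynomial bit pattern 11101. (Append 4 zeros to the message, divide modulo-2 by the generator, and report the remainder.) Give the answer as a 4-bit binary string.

Append 4 zeros: 10001100000. Divide by 11101 (XOR where the leading bit is 1):
  pos 0: 10001 XOR 11101 = 01100
  pos 1: 11001 XOR 11101 = 00100
  pos 3: 10000 XOR 11101 = 01101
  pos 4: 11010 XOR 11101 = 00111
  pos 6: 11100 XOR 11101 = 00001
Remainder (last 4 bits) = 0001. This is the CRC / FCS.

0001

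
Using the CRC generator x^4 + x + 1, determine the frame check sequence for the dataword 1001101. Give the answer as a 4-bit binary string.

Append 4 zeros: 10011010000. Divide by 10011 (XOR where the leading bit is 1):
  pos 0: 10011 XOR 10011 = 00000
  pos 6: 10000 XOR 10011 = 00011
Remainder (last 4 bits) = 0011. This is the CRC / FCS.

0011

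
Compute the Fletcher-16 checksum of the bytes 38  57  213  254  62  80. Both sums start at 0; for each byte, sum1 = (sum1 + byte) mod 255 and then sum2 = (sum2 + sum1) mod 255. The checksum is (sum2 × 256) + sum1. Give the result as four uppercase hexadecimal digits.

24C2

Running sums (mod 255):
  after byte 0 (38): sum1=38, sum2=38
  after byte 1 (57): sum1=95, sum2=133
  after byte 2 (213): sum1=53, sum2=186
  after byte 3 (254): sum1=52, sum2=238
  after byte 4 (62): sum1=114, sum2=97
  after byte 5 (80): sum1=194, sum2=36
Checksum = sum2·256 + sum1 = 36·256 + 194 = 9410 = 0x24C2.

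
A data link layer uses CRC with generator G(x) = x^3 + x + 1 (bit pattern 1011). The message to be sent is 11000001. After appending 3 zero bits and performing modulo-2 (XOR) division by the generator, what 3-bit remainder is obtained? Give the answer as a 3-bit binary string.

100

Append 3 zeros: 11000001000. Divide by 1011 (XOR where the leading bit is 1):
  pos 0: 1100 XOR 1011 = 0111
  pos 1: 1110 XOR 1011 = 0101
  pos 2: 1010 XOR 1011 = 0001
  pos 5: 1010 XOR 1011 = 0001
Remainder (last 3 bits) = 100. This is the CRC / FCS.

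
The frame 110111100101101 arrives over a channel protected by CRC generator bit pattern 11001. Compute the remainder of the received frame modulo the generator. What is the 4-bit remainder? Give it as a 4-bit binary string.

0000

Modulo-2 division of 110111100101101 by 11001:
  pos 0: 11011 XOR 11001 = 00010
  pos 3: 10110 XOR 11001 = 01111
  pos 4: 11110 XOR 11001 = 00111
  pos 6: 11110 XOR 11001 = 00111
  pos 8: 11111 XOR 11001 = 00110
  pos 10: 11001 XOR 11001 = 00000
Remainder = 0000 (zero — the frame passes the CRC check).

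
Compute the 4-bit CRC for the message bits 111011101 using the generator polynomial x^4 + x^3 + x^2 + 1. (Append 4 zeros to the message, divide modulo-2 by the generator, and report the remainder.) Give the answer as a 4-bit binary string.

0010

Append 4 zeros: 1110111010000. Divide by 11101 (XOR where the leading bit is 1):
  pos 0: 11101 XOR 11101 = 00000
  pos 5: 11010 XOR 11101 = 00111
  pos 7: 11100 XOR 11101 = 00001
Remainder (last 4 bits) = 0010. This is the CRC / FCS.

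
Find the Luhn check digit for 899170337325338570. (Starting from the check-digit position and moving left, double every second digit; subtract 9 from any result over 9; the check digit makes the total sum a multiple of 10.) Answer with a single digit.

5

Partial digits right→left: 0 7 5 8 3 3 5 2 3 7 3 3 0 7 1 9 9 8
Double every second digit counting from the check-digit position (so the 1st, 3rd, 5th, ... of the partial from the right).
  doubled (with −9 where >9): 0 1 6 1 6 6 0 2 9 → sum 31
  kept as-is: 7 8 3 2 7 3 7 9 8 → sum 54
Total = 31 + 54 = 85.
Check digit = (10 − (85 mod 10)) mod 10 = 5.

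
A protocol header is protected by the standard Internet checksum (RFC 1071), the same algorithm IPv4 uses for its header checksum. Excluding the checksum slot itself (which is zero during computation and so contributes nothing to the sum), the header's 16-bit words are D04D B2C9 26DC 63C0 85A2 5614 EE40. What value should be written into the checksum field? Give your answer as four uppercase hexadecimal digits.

2854

One's-complement addition (fold any carry out of bit 15 back into bit 0):
  0xD04D + 0xB2C9 = 0x18316 → wrap carry → 0x8317
  0x8317 + 0x26DC = 0x0A9F3
  0xA9F3 + 0x63C0 = 0x10DB3 → wrap carry → 0x0DB4
  0x0DB4 + 0x85A2 = 0x09356
  0x9356 + 0x5614 = 0x0E96A
  0xE96A + 0xEE40 = 0x1D7AA → wrap carry → 0xD7AB
One's-complement sum = 0xD7AB.
Checksum = ~0xD7AB & 0xFFFF = 0x2854.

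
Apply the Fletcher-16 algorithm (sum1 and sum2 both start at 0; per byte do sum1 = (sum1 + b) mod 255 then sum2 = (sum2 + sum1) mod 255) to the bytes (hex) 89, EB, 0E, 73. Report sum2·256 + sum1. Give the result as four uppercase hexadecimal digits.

Running sums (mod 255):
  after byte 0 (89): sum1=137, sum2=137
  after byte 1 (EB): sum1=117, sum2=254
  after byte 2 (0E): sum1=131, sum2=130
  after byte 3 (73): sum1=246, sum2=121
Checksum = sum2·256 + sum1 = 121·256 + 246 = 31222 = 0x79F6.

79F6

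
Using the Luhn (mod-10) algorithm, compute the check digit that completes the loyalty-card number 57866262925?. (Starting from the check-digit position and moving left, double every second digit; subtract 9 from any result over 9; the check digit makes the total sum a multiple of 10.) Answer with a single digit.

Partial digits right→left: 5 2 9 2 6 2 6 6 8 7 5
Double every second digit counting from the check-digit position (so the 1st, 3rd, 5th, ... of the partial from the right).
  doubled (with −9 where >9): 1 9 3 3 7 1 → sum 24
  kept as-is: 2 2 2 6 7 → sum 19
Total = 24 + 19 = 43.
Check digit = (10 − (43 mod 10)) mod 10 = 7.

7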